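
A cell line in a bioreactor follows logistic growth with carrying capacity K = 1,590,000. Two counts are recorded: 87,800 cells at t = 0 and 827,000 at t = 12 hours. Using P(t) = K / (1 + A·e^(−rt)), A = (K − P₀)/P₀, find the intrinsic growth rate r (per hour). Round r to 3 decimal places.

r ≈ 0.243 per hour

A = (1590000 − 87800)/87800 = 17.10934
827000 = 1590000/(1 + 17.10934·e^(−r·12)) → e^(−12r) = (1.92261 − 1)/17.10934 = 0.053924
r = −ln(0.053924)/12 = 2.92017/12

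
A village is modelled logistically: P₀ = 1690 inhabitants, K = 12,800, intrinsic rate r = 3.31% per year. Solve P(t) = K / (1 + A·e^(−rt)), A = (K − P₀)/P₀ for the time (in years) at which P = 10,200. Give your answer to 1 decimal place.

t ≈ 98.2 years

A = (12800 − 1690)/1690 = 6.57396
10200 = 12800/(1 + 6.57396·e^(−0.0331t)) → 1 + 6.57396·e^(−0.0331t) = 1.2549
e^(−0.0331t) = 0.038774 → t = ln(25.79017)/0.0331 = 3.24999/0.0331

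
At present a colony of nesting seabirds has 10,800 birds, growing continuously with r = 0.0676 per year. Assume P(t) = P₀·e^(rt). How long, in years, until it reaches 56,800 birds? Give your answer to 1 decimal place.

56800 = 10800 · e^(0.0676·t)
t = ln(56800/10800) / 0.0676 = ln(5.25926) / 0.0676 = 1.65999 / 0.0676

t ≈ 24.6 years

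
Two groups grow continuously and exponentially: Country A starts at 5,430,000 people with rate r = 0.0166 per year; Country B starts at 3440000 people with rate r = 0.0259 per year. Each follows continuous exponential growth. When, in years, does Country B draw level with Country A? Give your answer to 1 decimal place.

5430000·e^(0.0166t) = 3440000·e^(0.0259t)
5430000/3440000 = e^((0.0259 − 0.0166)t) → ln(1.57849) = 0.0093·t
t = 0.45647 / 0.0093

t ≈ 49.1 years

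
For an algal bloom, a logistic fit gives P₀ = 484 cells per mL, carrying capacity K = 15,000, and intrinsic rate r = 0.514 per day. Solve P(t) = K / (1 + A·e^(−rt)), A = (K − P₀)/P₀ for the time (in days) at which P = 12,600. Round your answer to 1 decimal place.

A = (15000 − 484)/484 = 29.99174
12600 = 15000/(1 + 29.99174·e^(−0.514t)) → 1 + 29.99174·e^(−0.514t) = 1.19048
e^(−0.514t) = 0.006351 → t = ln(157.45661)/0.514 = 5.05915/0.514

t ≈ 9.8 days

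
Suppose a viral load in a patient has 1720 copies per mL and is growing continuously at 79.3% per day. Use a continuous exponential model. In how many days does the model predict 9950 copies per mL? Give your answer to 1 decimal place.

t ≈ 2.2 days

9950 = 1720 · e^(0.793·t)
t = ln(9950/1720) / 0.793 = ln(5.78488) / 0.793 = 1.75525 / 0.793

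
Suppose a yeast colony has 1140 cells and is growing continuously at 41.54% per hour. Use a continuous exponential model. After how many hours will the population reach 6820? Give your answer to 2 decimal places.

t ≈ 4.31 hours

6820 = 1140 · e^(0.4154·t)
t = ln(6820/1140) / 0.4154 = ln(5.98246) / 0.4154 = 1.78883 / 0.4154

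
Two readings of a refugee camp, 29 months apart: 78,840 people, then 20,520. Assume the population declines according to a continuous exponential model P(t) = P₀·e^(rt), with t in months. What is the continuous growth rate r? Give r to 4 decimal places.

r ≈ -0.0464 per month

20520 = 78840 · e^(r·29)
e^(29r) = 20520/78840 = 0.26027
r = ln(0.26027) / 29 = -1.34602 / 29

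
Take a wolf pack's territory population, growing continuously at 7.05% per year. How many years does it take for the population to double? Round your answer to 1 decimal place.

doubling time = ln(2) / |r| = 0.69315 / 0.0705

doubling time ≈ 9.8 years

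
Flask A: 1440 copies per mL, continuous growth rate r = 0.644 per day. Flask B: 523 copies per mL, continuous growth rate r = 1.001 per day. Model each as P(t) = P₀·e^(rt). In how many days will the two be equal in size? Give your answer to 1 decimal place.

1440·e^(0.644t) = 523·e^(1.001t)
1440/523 = e^((1.001 − 0.644)t) → ln(2.75335) = 0.357·t
t = 1.01282 / 0.357

t ≈ 2.8 days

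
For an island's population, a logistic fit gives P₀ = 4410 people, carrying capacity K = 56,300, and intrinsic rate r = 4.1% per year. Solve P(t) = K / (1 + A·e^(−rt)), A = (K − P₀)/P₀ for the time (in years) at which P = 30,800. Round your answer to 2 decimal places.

A = (56300 − 4410)/4410 = 11.76644
30800 = 56300/(1 + 11.76644·e^(−0.041t)) → 1 + 11.76644·e^(−0.041t) = 1.82792
e^(−0.041t) = 0.070363 → t = ln(14.21201)/0.041 = 2.65409/0.041

t ≈ 64.73 years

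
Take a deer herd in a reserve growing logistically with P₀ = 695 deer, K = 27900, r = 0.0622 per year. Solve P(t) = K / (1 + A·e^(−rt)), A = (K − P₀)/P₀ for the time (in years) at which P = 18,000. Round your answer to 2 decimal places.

t ≈ 68.57 years

A = (27900 − 695)/695 = 39.14388
18000 = 27900/(1 + 39.14388·e^(−0.0622t)) → 1 + 39.14388·e^(−0.0622t) = 1.55
e^(−0.0622t) = 0.014051 → t = ln(71.1707)/0.0622 = 4.26508/0.0622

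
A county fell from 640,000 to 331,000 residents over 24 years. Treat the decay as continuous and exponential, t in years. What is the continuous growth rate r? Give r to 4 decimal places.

r ≈ -0.0275 per year

331000 = 640000 · e^(r·24)
e^(24r) = 331000/640000 = 0.51719
r = ln(0.51719) / 24 = -0.65935 / 24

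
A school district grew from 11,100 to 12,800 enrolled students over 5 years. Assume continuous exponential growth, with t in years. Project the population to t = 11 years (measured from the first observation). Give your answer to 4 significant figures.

r = ln(12800/11100) / 5 ≈ 0.0285 per year
P(11) = 11100 · e^(0.0285·11) = 11100 · 1.36821 ≈ 15187.08

≈ 15,190 enrolled students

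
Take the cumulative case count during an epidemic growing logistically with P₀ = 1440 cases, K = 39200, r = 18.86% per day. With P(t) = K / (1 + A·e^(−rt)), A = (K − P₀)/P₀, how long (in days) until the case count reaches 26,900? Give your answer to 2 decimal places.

A = (39200 − 1440)/1440 = 26.22222
26900 = 39200/(1 + 26.22222·e^(−0.1886t)) → 1 + 26.22222·e^(−0.1886t) = 1.45725
e^(−0.1886t) = 0.017437 → t = ln(57.34779)/0.1886 = 4.04913/0.1886

t ≈ 21.47 days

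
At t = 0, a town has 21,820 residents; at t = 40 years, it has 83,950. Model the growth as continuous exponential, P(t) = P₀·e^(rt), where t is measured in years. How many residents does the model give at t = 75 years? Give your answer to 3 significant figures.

r = ln(83950/21820) / 40 ≈ 0.033685 per year
P(75) = 21820 · e^(0.033685·75) = 21820 · 12.50795 ≈ 272923.49

≈ 273,000 residents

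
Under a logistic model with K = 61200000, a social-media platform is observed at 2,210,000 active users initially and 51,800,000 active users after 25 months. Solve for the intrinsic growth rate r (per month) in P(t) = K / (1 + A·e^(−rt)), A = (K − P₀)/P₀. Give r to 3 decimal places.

A = (61200000 − 2210000)/2210000 = 26.69231
51800000 = 61200000/(1 + 26.69231·e^(−r·25)) → e^(−25r) = (1.18147 − 1)/26.69231 = 0.006798
r = −ln(0.006798)/25 = 4.99106/25

r ≈ 0.200 per month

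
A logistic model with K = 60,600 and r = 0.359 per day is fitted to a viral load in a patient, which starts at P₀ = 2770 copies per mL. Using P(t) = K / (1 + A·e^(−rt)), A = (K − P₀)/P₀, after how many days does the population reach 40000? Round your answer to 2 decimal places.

t ≈ 10.31 days

A = (60600 − 2770)/2770 = 20.87726
40000 = 60600/(1 + 20.87726·e^(−0.359t)) → 1 + 20.87726·e^(−0.359t) = 1.515
e^(−0.359t) = 0.024668 → t = ln(40.53836)/0.359 = 3.70225/0.359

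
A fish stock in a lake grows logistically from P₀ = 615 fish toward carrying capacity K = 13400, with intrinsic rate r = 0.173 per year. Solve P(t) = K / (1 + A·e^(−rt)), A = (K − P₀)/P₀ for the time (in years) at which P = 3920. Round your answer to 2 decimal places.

t ≈ 12.44 years

A = (13400 − 615)/615 = 20.78862
3920 = 13400/(1 + 20.78862·e^(−0.173t)) → 1 + 20.78862·e^(−0.173t) = 3.41837
e^(−0.173t) = 0.116331 → t = ln(8.59614)/0.173 = 2.15131/0.173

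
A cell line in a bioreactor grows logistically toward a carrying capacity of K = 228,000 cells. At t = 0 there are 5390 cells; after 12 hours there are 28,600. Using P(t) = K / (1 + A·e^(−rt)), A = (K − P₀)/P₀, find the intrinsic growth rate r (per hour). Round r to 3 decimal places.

A = (228000 − 5390)/5390 = 41.30056
28600 = 228000/(1 + 41.30056·e^(−r·12)) → e^(−12r) = (7.97203 − 1)/41.30056 = 0.168812
r = −ln(0.168812)/12 = 1.77897/12

r ≈ 0.148 per hour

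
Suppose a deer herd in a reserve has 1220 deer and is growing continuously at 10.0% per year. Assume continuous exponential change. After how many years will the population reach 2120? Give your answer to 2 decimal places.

2120 = 1220 · e^(0.1·t)
t = ln(2120/1220) / 0.1 = ln(1.7377) / 0.1 = 0.55257 / 0.1

t ≈ 5.53 years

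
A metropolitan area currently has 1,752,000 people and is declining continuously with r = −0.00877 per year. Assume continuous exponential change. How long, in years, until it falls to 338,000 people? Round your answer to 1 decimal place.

338000 = 1752000 · e^(-0.00877·t)
t = ln(338000/1752000) / -0.00877 = ln(0.19292) / -0.00877 = -1.64547 / -0.00877

t ≈ 187.6 years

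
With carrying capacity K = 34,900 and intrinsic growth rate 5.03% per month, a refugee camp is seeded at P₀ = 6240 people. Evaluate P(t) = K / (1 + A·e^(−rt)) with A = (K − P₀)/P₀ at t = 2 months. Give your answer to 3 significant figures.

A = (34900 − 6240)/6240 = 4.59295
P(2) = 34900 / (1 + 4.59295·e^(−0.0503·2)) = 34900 / (1 + 4.59295·0.904295)
= 34900 / 5.15338 ≈ 6772.26

≈ 6,770 people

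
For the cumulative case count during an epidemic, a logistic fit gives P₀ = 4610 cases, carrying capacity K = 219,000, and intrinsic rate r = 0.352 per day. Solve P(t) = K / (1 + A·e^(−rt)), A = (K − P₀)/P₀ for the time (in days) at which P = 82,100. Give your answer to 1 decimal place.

A = (219000 − 4610)/4610 = 46.50542
82100 = 219000/(1 + 46.50542·e^(−0.352t)) → 1 + 46.50542·e^(−0.352t) = 2.66748
e^(−0.352t) = 0.035856 → t = ln(27.88967)/0.352 = 3.32826/0.352

t ≈ 9.5 days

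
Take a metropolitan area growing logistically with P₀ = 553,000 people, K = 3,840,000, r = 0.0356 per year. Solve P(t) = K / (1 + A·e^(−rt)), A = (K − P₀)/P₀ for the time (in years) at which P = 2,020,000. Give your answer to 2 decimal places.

t ≈ 53.00 years

A = (3840000 − 553000)/553000 = 5.94394
2020000 = 3840000/(1 + 5.94394·e^(−0.0356t)) → 1 + 5.94394·e^(−0.0356t) = 1.90099
e^(−0.0356t) = 0.151581 → t = ln(6.59712)/0.0356 = 1.88663/0.0356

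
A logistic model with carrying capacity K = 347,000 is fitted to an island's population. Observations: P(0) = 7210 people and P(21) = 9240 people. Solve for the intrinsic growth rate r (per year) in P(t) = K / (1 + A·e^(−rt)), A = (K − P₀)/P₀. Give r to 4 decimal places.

r ≈ 0.0121 per year

A = (347000 − 7210)/7210 = 47.1276
9240 = 347000/(1 + 47.1276·e^(−r·21)) → e^(−21r) = (37.55411 − 1)/47.1276 = 0.775641
r = −ln(0.775641)/21 = 0.25407/21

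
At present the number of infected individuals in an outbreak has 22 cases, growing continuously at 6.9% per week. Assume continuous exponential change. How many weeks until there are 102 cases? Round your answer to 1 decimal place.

102 = 22 · e^(0.069·t)
t = ln(102/22) / 0.069 = ln(4.63636) / 0.069 = 1.53393 / 0.069

t ≈ 22.2 weeks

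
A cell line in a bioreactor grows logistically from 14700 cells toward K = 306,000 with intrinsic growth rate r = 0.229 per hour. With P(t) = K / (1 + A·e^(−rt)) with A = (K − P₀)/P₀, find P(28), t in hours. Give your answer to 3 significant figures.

A = (306000 − 14700)/14700 = 19.81633
P(28) = 306000 / (1 + 19.81633·e^(−0.229·28)) = 306000 / (1 + 19.81633·0.001642)
= 306000 / 1.03253 ≈ 296358.51

≈ 296,000 cells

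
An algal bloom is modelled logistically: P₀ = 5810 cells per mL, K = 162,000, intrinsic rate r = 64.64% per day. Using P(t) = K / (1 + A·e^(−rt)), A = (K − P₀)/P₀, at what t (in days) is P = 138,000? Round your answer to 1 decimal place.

t ≈ 7.8 days

A = (162000 − 5810)/5810 = 26.88296
138000 = 162000/(1 + 26.88296·e^(−0.6464t)) → 1 + 26.88296·e^(−0.6464t) = 1.17391
e^(−0.6464t) = 0.006469 → t = ln(154.57702)/0.6464 = 5.04069/0.6464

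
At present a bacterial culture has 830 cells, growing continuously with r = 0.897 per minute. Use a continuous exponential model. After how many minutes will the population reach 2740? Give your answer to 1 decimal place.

2740 = 830 · e^(0.897·t)
t = ln(2740/830) / 0.897 = ln(3.3012) / 0.897 = 1.19429 / 0.897

t ≈ 1.3 minutes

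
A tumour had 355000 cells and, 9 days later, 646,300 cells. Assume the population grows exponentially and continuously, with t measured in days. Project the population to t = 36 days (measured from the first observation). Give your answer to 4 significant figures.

r = ln(646300/355000) / 9 ≈ 0.066572 per day
P(36) = 355000 · e^(0.066572·36) = 355000 · 10.98559 ≈ 3899882.88

≈ 3,900,000 cells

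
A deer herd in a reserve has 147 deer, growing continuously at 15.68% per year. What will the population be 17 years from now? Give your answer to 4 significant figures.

P(17) = 147 · e^(0.1568·17) = 147 · e^(2.6656)
= 147 · 14.37657 ≈ 2113.36

≈ 2,113 deer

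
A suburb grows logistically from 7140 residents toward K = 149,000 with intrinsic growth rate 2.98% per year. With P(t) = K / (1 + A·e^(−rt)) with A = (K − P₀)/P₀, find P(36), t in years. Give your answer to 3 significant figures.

A = (149000 − 7140)/7140 = 19.86835
P(36) = 149000 / (1 + 19.86835·e^(−0.0298·36)) = 149000 / (1 + 19.86835·0.342049)
= 149000 / 7.79596 ≈ 19112.47

≈ 19,100 residents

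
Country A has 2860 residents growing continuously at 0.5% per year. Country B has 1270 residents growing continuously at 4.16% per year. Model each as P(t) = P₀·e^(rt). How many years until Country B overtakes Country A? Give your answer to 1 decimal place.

t ≈ 22.2 years

2860·e^(0.005t) = 1270·e^(0.0416t)
2860/1270 = e^((0.0416 − 0.005)t) → ln(2.25197) = 0.0366·t
t = 0.8118 / 0.0366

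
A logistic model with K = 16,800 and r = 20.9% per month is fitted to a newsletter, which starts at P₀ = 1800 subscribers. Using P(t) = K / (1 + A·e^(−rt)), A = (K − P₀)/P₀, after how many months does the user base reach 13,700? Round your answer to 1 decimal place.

t ≈ 17.3 months

A = (16800 − 1800)/1800 = 8.33333
13700 = 16800/(1 + 8.33333·e^(−0.209t)) → 1 + 8.33333·e^(−0.209t) = 1.22628
e^(−0.209t) = 0.027153 → t = ln(36.82796)/0.209 = 3.60626/0.209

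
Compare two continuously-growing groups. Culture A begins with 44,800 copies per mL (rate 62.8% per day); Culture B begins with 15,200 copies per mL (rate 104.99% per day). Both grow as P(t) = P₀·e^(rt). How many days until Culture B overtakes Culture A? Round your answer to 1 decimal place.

t ≈ 2.6 days

44800·e^(0.628t) = 15200·e^(1.0499t)
44800/15200 = e^((1.0499 − 0.628)t) → ln(2.94737) = 0.4219·t
t = 1.08091 / 0.4219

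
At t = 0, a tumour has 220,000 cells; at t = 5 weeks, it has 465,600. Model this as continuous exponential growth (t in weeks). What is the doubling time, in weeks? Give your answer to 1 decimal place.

r = ln(465600/220000) / 5 = ln(2.11636) / 5 ≈ 0.14994 per week
doubling time = ln 2 / |r| = 0.69315 / 0.14994

doubling time ≈ 4.6 weeks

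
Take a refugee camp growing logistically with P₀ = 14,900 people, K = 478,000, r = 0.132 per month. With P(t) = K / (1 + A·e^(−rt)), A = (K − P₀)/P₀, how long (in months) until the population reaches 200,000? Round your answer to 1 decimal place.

A = (478000 − 14900)/14900 = 31.08054
200000 = 478000/(1 + 31.08054·e^(−0.132t)) → 1 + 31.08054·e^(−0.132t) = 2.39
e^(−0.132t) = 0.044723 → t = ln(22.3601)/0.132 = 3.10728/0.132

t ≈ 23.5 months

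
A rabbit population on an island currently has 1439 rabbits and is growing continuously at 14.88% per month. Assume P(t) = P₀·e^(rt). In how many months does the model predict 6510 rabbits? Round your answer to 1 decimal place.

6510 = 1439 · e^(0.1488·t)
t = ln(6510/1439) / 0.1488 = ln(4.52397) / 0.1488 = 1.50939 / 0.1488

t ≈ 10.1 months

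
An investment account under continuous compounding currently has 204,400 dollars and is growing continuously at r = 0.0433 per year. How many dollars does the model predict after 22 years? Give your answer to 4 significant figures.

P(22) = 204400 · e^(0.0433·22) = 204400 · e^(0.9526)
= 204400 · 2.59244 ≈ 529894.99

≈ 529,900 dollars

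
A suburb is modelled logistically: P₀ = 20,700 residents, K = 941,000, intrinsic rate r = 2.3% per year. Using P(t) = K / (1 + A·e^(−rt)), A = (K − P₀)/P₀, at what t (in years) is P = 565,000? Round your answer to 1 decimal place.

t ≈ 182.7 years

A = (941000 − 20700)/20700 = 44.45894
565000 = 941000/(1 + 44.45894·e^(−0.023t)) → 1 + 44.45894·e^(−0.023t) = 1.66549
e^(−0.023t) = 0.014969 → t = ln(66.80665)/0.023 = 4.2018/0.023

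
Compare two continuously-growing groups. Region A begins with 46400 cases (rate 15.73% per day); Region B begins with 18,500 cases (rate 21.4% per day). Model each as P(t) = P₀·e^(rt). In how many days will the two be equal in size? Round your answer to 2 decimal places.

46400·e^(0.1573t) = 18500·e^(0.214t)
46400/18500 = e^((0.214 − 0.1573)t) → ln(2.50811) = 0.0567·t
t = 0.91953 / 0.0567

t ≈ 16.22 days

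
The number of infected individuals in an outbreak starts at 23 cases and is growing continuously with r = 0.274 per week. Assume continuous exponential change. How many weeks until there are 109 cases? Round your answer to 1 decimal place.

t ≈ 5.7 weeks

109 = 23 · e^(0.274·t)
t = ln(109/23) / 0.274 = ln(4.73913) / 0.274 = 1.55585 / 0.274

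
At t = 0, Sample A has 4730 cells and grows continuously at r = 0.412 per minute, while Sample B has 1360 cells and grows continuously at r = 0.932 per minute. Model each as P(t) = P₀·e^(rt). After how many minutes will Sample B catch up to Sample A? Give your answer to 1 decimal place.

t ≈ 2.4 minutes

4730·e^(0.412t) = 1360·e^(0.932t)
4730/1360 = e^((0.932 − 0.412)t) → ln(3.47794) = 0.52·t
t = 1.24644 / 0.52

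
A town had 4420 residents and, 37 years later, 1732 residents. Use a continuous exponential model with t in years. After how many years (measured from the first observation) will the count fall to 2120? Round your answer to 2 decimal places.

t ≈ 29.02 years

r = ln(1732/4420) / 37 ≈ -0.025321 per year
t = ln(2120/4420) / r = -0.73472 / -0.025321 ≈ 29.017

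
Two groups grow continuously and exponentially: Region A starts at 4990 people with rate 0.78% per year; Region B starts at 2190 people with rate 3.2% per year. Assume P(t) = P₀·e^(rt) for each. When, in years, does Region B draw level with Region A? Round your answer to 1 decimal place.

4990·e^(0.0078t) = 2190·e^(0.032t)
4990/2190 = e^((0.032 − 0.0078)t) → ln(2.27854) = 0.0242·t
t = 0.82353 / 0.0242

t ≈ 34.0 years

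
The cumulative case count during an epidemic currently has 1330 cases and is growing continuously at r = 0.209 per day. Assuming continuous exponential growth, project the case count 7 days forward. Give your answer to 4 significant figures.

P(7) = 1330 · e^(0.209·7) = 1330 · e^(1.463)
= 1330 · 4.3189 ≈ 5744.13

≈ 5,744 cases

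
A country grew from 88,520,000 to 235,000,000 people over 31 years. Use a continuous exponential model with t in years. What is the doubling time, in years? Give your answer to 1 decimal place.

r = ln(235000000/88520000) / 31 = ln(2.65477) / 31 ≈ 0.031495 per year
doubling time = ln 2 / |r| = 0.69315 / 0.031495

doubling time ≈ 22.0 years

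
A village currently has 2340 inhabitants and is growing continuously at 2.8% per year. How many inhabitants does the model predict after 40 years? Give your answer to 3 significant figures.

≈ 7,170 inhabitants

P(40) = 2340 · e^(0.028·40) = 2340 · e^(1.12)
= 2340 · 3.06485 ≈ 7171.76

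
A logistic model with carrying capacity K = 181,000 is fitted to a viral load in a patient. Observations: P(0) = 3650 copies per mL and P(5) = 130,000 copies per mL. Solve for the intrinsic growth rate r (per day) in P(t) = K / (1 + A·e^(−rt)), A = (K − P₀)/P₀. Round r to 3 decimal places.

r ≈ 0.964 per day

A = (181000 − 3650)/3650 = 48.58904
130000 = 181000/(1 + 48.58904·e^(−r·5)) → e^(−5r) = (1.39231 − 1)/48.58904 = 0.008074
r = −ln(0.008074)/5 = 4.81911/5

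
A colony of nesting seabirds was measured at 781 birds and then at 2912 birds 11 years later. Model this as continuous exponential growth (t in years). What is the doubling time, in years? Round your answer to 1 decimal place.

r = ln(2912/781) / 11 = ln(3.72855) / 11 ≈ 0.119638 per year
doubling time = ln 2 / |r| = 0.69315 / 0.119638

doubling time ≈ 5.8 years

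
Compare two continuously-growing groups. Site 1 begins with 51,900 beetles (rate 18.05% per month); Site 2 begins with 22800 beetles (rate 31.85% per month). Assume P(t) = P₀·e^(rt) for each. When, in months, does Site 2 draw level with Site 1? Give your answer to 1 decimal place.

t ≈ 6.0 months

51900·e^(0.1805t) = 22800·e^(0.3185t)
51900/22800 = e^((0.3185 − 0.1805)t) → ln(2.27632) = 0.138·t
t = 0.82256 / 0.138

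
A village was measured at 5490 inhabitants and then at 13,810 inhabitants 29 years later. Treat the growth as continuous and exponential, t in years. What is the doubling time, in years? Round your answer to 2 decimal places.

doubling time ≈ 21.79 years

r = ln(13810/5490) / 29 = ln(2.51548) / 29 ≈ 0.031809 per year
doubling time = ln 2 / |r| = 0.69315 / 0.031809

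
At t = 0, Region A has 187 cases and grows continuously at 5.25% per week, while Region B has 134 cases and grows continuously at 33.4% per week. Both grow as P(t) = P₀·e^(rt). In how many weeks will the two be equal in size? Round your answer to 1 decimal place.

t ≈ 1.2 weeks

187·e^(0.0525t) = 134·e^(0.334t)
187/134 = e^((0.334 − 0.0525)t) → ln(1.39552) = 0.2815·t
t = 0.33327 / 0.2815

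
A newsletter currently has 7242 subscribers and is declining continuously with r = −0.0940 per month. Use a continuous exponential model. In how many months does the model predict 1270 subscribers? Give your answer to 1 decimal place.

1270 = 7242 · e^(-0.094·t)
t = ln(1270/7242) / -0.094 = ln(0.17537) / -0.094 = -1.74088 / -0.094

t ≈ 18.5 months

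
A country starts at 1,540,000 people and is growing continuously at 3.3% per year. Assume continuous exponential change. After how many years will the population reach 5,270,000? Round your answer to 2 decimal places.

5270000 = 1540000 · e^(0.033·t)
t = ln(5270000/1540000) / 0.033 = ln(3.42208) / 0.033 = 1.23025 / 0.033

t ≈ 37.28 years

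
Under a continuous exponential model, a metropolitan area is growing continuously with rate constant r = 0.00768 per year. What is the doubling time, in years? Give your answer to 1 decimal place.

doubling time = ln(2) / |r| = 0.69315 / 0.00768

doubling time ≈ 90.3 years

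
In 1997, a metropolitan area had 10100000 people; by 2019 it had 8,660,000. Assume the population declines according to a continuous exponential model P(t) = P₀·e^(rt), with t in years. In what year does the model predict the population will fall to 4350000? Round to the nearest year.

r = ln(8660000/10100000) / 22 = -0.15382/22 ≈ -0.006992 per year
t = ln(4350000/10100000) / r = -0.84236/-0.006992 ≈ 120.48 years after 1997

year 2117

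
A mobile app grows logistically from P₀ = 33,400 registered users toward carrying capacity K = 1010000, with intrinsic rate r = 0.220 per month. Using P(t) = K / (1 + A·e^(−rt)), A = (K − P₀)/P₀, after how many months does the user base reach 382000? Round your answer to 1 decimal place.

A = (1010000 − 33400)/33400 = 29.23952
382000 = 1010000/(1 + 29.23952·e^(−0.22t)) → 1 + 29.23952·e^(−0.22t) = 2.64398
e^(−0.22t) = 0.056225 → t = ln(17.78582)/0.22 = 2.8784/0.22

t ≈ 13.1 months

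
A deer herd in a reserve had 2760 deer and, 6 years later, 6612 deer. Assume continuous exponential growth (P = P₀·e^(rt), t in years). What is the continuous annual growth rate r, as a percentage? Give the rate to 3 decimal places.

6612 = 2760 · e^(r·6)
e^(6r) = 6612/2760 = 2.39565
r = ln(2.39565) / 6 = 0.87366 / 6

r ≈ 14.561% per year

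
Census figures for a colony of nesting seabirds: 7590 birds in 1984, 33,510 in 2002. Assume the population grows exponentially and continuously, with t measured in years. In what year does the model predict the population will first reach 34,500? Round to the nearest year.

r = ln(33510/7590) / 18 = 1.48501/18 ≈ 0.082501 per year
t = ln(34500/7590) / r = 1.51413/0.082501 ≈ 18.35 years after 1984

year 2002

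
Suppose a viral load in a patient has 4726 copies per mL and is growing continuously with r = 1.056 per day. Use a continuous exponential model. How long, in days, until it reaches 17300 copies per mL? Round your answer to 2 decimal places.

17300 = 4726 · e^(1.056·t)
t = ln(17300/4726) / 1.056 = ln(3.6606) / 1.056 = 1.29763 / 1.056

t ≈ 1.23 days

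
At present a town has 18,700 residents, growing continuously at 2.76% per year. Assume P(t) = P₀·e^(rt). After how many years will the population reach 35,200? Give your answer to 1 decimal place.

t ≈ 22.9 years

35200 = 18700 · e^(0.0276·t)
t = ln(35200/18700) / 0.0276 = ln(1.88235) / 0.0276 = 0.63252 / 0.0276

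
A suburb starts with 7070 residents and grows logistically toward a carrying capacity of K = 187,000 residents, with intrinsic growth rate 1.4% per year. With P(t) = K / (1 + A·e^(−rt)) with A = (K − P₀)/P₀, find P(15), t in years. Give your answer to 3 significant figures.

A = (187000 − 7070)/7070 = 25.44979
P(15) = 187000 / (1 + 25.44979·e^(−0.014·15)) = 187000 / (1 + 25.44979·0.810584)
= 187000 / 21.6292 ≈ 8645.72

≈ 8,650 residents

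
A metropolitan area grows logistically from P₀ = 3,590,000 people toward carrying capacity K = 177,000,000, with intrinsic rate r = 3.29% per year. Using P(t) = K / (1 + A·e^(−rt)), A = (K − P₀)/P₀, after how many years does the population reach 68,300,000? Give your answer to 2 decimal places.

A = (177000000 − 3590000)/3590000 = 48.30362
68300000 = 177000000/(1 + 48.30362·e^(−0.0329t)) → 1 + 48.30362·e^(−0.0329t) = 2.59151
e^(−0.0329t) = 0.032948 → t = ln(30.35085)/0.0329 = 3.41282/0.0329

t ≈ 103.73 years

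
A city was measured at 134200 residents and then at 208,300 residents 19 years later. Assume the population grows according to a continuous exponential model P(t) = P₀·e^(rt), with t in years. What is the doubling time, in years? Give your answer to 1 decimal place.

r = ln(208300/134200) / 19 = ln(1.55216) / 19 ≈ 0.023139 per year
doubling time = ln 2 / |r| = 0.69315 / 0.023139

doubling time ≈ 30.0 years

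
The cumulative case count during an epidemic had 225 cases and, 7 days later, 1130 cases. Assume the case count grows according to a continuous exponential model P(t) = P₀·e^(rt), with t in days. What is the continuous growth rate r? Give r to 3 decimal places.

1130 = 225 · e^(r·7)
e^(7r) = 1130/225 = 5.02222
r = ln(5.02222) / 7 = 1.61387 / 7

r ≈ 0.231 per day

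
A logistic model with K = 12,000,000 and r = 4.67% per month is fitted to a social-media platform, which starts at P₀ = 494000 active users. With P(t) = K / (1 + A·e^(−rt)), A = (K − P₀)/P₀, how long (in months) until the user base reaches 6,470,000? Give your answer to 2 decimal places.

t ≈ 70.77 months

A = (12000000 − 494000)/494000 = 23.2915
6470000 = 12000000/(1 + 23.2915·e^(−0.0467t)) → 1 + 23.2915·e^(−0.0467t) = 1.85471
e^(−0.0467t) = 0.036696 → t = ln(27.25063)/0.0467 = 3.30508/0.0467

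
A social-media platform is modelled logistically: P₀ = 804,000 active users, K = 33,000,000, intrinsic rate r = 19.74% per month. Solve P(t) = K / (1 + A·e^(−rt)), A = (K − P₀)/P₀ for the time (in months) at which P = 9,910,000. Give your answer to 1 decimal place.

t ≈ 14.4 months

A = (33000000 − 804000)/804000 = 40.04478
9910000 = 33000000/(1 + 40.04478·e^(−0.1974t)) → 1 + 40.04478·e^(−0.1974t) = 3.32997
e^(−0.1974t) = 0.058184 → t = ln(17.18682)/0.1974 = 2.84414/0.1974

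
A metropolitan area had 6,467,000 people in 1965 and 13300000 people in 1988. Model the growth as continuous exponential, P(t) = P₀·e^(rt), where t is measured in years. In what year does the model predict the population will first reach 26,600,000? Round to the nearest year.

year 2010

r = ln(13300000/6467000) / 23 = 0.72105/23 ≈ 0.03135 per year
t = ln(26600000/6467000) / r = 1.4142/0.03135 ≈ 45.11 years after 1965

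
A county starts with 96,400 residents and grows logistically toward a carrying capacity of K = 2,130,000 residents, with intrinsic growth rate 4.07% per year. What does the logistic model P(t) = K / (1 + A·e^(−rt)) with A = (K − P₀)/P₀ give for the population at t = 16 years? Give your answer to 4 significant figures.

≈ 177,500 residents

A = (2130000 − 96400)/96400 = 21.09544
P(16) = 2130000 / (1 + 21.09544·e^(−0.0407·16)) = 2130000 / (1 + 21.09544·0.52142)
= 2130000 / 11.99958 ≈ 177506.28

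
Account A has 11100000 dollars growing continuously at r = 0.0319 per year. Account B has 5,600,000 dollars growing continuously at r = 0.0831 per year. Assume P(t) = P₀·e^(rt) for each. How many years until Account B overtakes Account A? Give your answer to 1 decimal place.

t ≈ 13.4 years

11100000·e^(0.0319t) = 5600000·e^(0.0831t)
11100000/5600000 = e^((0.0831 − 0.0319)t) → ln(1.98214) = 0.0512·t
t = 0.68418 / 0.0512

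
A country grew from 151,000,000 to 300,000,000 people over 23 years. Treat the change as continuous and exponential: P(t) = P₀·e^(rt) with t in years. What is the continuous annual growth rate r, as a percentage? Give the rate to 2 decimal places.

300000000 = 151000000 · e^(r·23)
e^(23r) = 300000000/151000000 = 1.98675
r = ln(1.98675) / 23 = 0.6865 / 23

r ≈ 2.98% per year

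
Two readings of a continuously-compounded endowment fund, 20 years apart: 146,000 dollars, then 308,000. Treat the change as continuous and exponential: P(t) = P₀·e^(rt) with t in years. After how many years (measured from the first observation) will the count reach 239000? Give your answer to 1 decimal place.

r = ln(308000/146000) / 20 ≈ 0.037325 per year
t = ln(239000/146000) / r = 0.49286 / 0.037325 ≈ 13.205

t ≈ 13.2 years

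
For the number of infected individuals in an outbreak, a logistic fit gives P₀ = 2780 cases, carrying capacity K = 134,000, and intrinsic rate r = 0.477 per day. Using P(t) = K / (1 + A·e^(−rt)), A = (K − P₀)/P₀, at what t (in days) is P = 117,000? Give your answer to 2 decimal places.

A = (134000 − 2780)/2780 = 47.20144
117000 = 134000/(1 + 47.20144·e^(−0.477t)) → 1 + 47.20144·e^(−0.477t) = 1.1453
e^(−0.477t) = 0.003078 → t = ln(324.85696)/0.477 = 5.78338/0.477

t ≈ 12.12 days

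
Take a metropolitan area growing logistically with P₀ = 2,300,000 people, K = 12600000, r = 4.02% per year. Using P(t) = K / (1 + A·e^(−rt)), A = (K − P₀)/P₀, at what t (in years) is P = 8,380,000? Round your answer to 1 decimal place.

A = (12600000 − 2300000)/2300000 = 4.47826
8380000 = 12600000/(1 + 4.47826·e^(−0.0402t)) → 1 + 4.47826·e^(−0.0402t) = 1.50358
e^(−0.0402t) = 0.11245 → t = ln(8.89285)/0.0402 = 2.18525/0.0402

t ≈ 54.4 years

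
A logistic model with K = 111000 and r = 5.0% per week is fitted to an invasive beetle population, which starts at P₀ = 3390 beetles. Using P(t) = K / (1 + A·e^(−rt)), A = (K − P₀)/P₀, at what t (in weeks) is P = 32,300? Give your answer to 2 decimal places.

A = (111000 − 3390)/3390 = 31.74336
32300 = 111000/(1 + 31.74336·e^(−0.05t)) → 1 + 31.74336·e^(−0.05t) = 3.43653
e^(−0.05t) = 0.076757 → t = ln(13.02809)/0.05 = 2.56711/0.05

t ≈ 51.34 weeks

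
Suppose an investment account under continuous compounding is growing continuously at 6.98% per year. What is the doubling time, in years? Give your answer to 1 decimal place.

doubling time ≈ 9.9 years

doubling time = ln(2) / |r| = 0.69315 / 0.0698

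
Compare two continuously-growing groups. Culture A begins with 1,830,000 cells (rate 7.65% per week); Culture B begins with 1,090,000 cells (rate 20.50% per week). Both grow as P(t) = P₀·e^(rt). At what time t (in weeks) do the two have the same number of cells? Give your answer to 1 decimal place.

t ≈ 4.0 weeks

1830000·e^(0.0765t) = 1090000·e^(0.205t)
1830000/1090000 = e^((0.205 − 0.0765)t) → ln(1.6789) = 0.1285·t
t = 0.51814 / 0.1285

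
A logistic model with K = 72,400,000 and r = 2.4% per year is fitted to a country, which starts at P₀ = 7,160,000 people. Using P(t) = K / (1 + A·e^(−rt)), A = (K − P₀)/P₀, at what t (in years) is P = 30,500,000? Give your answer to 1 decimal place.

t ≈ 78.8 years

A = (72400000 − 7160000)/7160000 = 9.11173
30500000 = 72400000/(1 + 9.11173·e^(−0.024t)) → 1 + 9.11173·e^(−0.024t) = 2.37377
e^(−0.024t) = 0.150769 → t = ln(6.63264)/0.024 = 1.892/0.024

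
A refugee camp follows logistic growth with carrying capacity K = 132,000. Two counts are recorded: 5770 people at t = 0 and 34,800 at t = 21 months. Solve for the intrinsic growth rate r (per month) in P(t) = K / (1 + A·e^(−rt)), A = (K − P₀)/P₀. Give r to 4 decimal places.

A = (132000 − 5770)/5770 = 21.87695
34800 = 132000/(1 + 21.87695·e^(−r·21)) → e^(−21r) = (3.7931 − 1)/21.87695 = 0.127673
r = −ln(0.127673)/21 = 2.05828/21

r ≈ 0.0980 per month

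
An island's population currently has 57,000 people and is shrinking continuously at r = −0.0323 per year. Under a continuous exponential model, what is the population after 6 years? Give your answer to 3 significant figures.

≈ 47,000 people

P(6) = 57000 · e^(-0.0323·6) = 57000 · e^(-0.1938)
= 57000 · 0.82382 ≈ 46957.89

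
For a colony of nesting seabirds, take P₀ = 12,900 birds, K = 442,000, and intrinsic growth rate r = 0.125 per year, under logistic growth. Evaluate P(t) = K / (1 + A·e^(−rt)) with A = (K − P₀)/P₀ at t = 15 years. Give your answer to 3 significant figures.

A = (442000 − 12900)/12900 = 33.26357
P(15) = 442000 / (1 + 33.26357·e^(−0.125·15)) = 442000 / (1 + 33.26357·0.153355)
= 442000 / 6.10113 ≈ 72445.56

≈ 72,400 birds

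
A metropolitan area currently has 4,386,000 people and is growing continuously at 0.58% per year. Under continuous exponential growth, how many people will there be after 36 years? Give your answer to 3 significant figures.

P(36) = 4386000 · e^(0.0058·36) = 4386000 · e^(0.2088)
= 4386000 · 1.2322 ≈ 5404422.77

≈ 5,400,000 people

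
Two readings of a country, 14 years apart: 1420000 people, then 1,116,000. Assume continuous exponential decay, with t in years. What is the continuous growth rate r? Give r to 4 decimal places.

1116000 = 1420000 · e^(r·14)
e^(14r) = 1116000/1420000 = 0.78592
r = ln(0.78592) / 14 = -0.24091 / 14

r ≈ -0.0172 per year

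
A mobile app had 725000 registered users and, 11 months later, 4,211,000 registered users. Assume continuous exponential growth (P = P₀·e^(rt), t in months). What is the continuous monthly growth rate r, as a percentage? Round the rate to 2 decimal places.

r ≈ 15.99% per month

4211000 = 725000 · e^(r·11)
e^(11r) = 4211000/725000 = 5.80828
r = ln(5.80828) / 11 = 1.75928 / 11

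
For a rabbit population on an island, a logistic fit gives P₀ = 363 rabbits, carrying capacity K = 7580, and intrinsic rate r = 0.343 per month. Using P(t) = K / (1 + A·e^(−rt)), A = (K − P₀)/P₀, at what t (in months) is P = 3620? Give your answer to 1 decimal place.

t ≈ 8.5 months

A = (7580 − 363)/363 = 19.88154
3620 = 7580/(1 + 19.88154·e^(−0.343t)) → 1 + 19.88154·e^(−0.343t) = 2.09392
e^(−0.343t) = 0.055022 → t = ln(18.17454)/0.343 = 2.90002/0.343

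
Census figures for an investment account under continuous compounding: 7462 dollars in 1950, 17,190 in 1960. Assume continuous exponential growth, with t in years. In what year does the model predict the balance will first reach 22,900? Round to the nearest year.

year 1963

r = ln(17190/7462) / 10 = 0.8345/10 ≈ 0.08345 per year
t = ln(22900/7462) / r = 1.12131/0.08345 ≈ 13.44 years after 1950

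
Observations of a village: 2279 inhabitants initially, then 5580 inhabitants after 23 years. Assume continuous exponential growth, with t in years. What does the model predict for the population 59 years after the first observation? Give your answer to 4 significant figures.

≈ 22,660 inhabitants

r = ln(5580/2279) / 23 ≈ 0.038933 per year
P(59) = 2279 · e^(0.038933·59) = 2279 · 9.94459 ≈ 22663.73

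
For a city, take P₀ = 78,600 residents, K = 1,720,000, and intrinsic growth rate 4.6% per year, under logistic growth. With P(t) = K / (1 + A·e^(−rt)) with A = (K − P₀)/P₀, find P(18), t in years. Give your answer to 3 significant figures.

≈ 170,000 residents

A = (1720000 − 78600)/78600 = 20.88295
P(18) = 1720000 / (1 + 20.88295·e^(−0.046·18)) = 1720000 / (1 + 20.88295·0.436922)
= 1720000 / 10.12423 ≈ 169889.52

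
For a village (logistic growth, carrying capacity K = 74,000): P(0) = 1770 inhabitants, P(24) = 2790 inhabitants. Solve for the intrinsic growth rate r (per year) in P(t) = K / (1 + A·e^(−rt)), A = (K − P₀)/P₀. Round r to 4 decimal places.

A = (74000 − 1770)/1770 = 40.80791
2790 = 74000/(1 + 40.80791·e^(−r·24)) → e^(−24r) = (26.5233 − 1)/40.80791 = 0.62545
r = −ln(0.62545)/24 = 0.46928/24

r ≈ 0.0196 per year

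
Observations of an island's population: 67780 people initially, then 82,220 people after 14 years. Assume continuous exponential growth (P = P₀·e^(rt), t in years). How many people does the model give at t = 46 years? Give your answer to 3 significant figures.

≈ 128,000 people

r = ln(82220/67780) / 14 ≈ 0.013795 per year
P(46) = 67780 · e^(0.013795·46) = 67780 · 1.88622 ≈ 127847.97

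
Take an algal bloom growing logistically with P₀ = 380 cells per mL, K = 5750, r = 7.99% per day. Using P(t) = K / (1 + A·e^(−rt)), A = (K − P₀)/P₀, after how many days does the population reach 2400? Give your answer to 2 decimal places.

t ≈ 28.97 days

A = (5750 − 380)/380 = 14.13158
2400 = 5750/(1 + 14.13158·e^(−0.0799t)) → 1 + 14.13158·e^(−0.0799t) = 2.39583
e^(−0.0799t) = 0.098774 → t = ln(10.12412)/0.0799 = 2.31492/0.0799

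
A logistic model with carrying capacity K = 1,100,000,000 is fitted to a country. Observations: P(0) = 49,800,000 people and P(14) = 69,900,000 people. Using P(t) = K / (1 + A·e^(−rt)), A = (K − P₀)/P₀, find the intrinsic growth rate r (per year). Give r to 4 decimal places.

r ≈ 0.0256 per year

A = (1100000000 − 49800000)/49800000 = 21.08835
69900000 = 1100000000/(1 + 21.08835·e^(−r·14)) → e^(−14r) = (15.73677 − 1)/21.08835 = 0.698811
r = −ln(0.698811)/14 = 0.35838/14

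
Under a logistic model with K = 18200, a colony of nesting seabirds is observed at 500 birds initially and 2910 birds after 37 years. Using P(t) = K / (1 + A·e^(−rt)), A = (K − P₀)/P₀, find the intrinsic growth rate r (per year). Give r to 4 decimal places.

A = (18200 − 500)/500 = 35.4
2910 = 18200/(1 + 35.4·e^(−r·37)) → e^(−37r) = (6.2543 − 1)/35.4 = 0.148426
r = −ln(0.148426)/37 = 1.90767/37

r ≈ 0.0516 per year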